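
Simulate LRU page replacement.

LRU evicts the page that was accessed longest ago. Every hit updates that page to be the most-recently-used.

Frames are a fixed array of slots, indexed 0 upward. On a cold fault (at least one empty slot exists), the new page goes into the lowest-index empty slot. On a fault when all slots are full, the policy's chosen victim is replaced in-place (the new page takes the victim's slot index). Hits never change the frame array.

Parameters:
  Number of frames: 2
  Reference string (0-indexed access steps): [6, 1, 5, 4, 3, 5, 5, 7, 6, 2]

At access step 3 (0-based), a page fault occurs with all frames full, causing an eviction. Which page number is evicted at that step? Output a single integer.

Answer: 1

Derivation:
Step 0: ref 6 -> FAULT, frames=[6,-]
Step 1: ref 1 -> FAULT, frames=[6,1]
Step 2: ref 5 -> FAULT, evict 6, frames=[5,1]
Step 3: ref 4 -> FAULT, evict 1, frames=[5,4]
At step 3: evicted page 1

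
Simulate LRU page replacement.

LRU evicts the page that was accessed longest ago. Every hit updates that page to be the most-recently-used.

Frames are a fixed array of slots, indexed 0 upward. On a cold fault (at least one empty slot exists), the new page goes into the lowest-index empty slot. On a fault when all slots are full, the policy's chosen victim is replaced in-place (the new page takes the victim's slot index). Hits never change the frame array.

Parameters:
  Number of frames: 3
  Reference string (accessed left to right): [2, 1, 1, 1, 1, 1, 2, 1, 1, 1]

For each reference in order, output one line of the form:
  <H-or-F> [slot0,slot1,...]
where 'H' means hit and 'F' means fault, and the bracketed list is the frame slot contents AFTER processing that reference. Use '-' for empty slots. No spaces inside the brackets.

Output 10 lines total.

F [2,-,-]
F [2,1,-]
H [2,1,-]
H [2,1,-]
H [2,1,-]
H [2,1,-]
H [2,1,-]
H [2,1,-]
H [2,1,-]
H [2,1,-]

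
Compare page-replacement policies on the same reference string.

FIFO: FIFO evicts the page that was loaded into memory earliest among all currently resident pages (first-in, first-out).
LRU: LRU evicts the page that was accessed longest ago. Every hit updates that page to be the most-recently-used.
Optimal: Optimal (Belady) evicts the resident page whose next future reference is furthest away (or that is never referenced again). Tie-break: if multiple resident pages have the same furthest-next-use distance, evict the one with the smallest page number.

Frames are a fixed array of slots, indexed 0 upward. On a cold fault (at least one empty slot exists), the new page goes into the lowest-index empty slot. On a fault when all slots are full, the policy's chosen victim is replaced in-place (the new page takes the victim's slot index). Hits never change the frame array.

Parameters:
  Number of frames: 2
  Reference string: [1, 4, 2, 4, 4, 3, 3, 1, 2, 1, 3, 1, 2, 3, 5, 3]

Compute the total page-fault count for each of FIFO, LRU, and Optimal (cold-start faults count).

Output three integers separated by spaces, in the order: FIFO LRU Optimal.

Answer: 11 10 8

Derivation:
--- FIFO ---
  step 0: ref 1 -> FAULT, frames=[1,-] (faults so far: 1)
  step 1: ref 4 -> FAULT, frames=[1,4] (faults so far: 2)
  step 2: ref 2 -> FAULT, evict 1, frames=[2,4] (faults so far: 3)
  step 3: ref 4 -> HIT, frames=[2,4] (faults so far: 3)
  step 4: ref 4 -> HIT, frames=[2,4] (faults so far: 3)
  step 5: ref 3 -> FAULT, evict 4, frames=[2,3] (faults so far: 4)
  step 6: ref 3 -> HIT, frames=[2,3] (faults so far: 4)
  step 7: ref 1 -> FAULT, evict 2, frames=[1,3] (faults so far: 5)
  step 8: ref 2 -> FAULT, evict 3, frames=[1,2] (faults so far: 6)
  step 9: ref 1 -> HIT, frames=[1,2] (faults so far: 6)
  step 10: ref 3 -> FAULT, evict 1, frames=[3,2] (faults so far: 7)
  step 11: ref 1 -> FAULT, evict 2, frames=[3,1] (faults so far: 8)
  step 12: ref 2 -> FAULT, evict 3, frames=[2,1] (faults so far: 9)
  step 13: ref 3 -> FAULT, evict 1, frames=[2,3] (faults so far: 10)
  step 14: ref 5 -> FAULT, evict 2, frames=[5,3] (faults so far: 11)
  step 15: ref 3 -> HIT, frames=[5,3] (faults so far: 11)
  FIFO total faults: 11
--- LRU ---
  step 0: ref 1 -> FAULT, frames=[1,-] (faults so far: 1)
  step 1: ref 4 -> FAULT, frames=[1,4] (faults so far: 2)
  step 2: ref 2 -> FAULT, evict 1, frames=[2,4] (faults so far: 3)
  step 3: ref 4 -> HIT, frames=[2,4] (faults so far: 3)
  step 4: ref 4 -> HIT, frames=[2,4] (faults so far: 3)
  step 5: ref 3 -> FAULT, evict 2, frames=[3,4] (faults so far: 4)
  step 6: ref 3 -> HIT, frames=[3,4] (faults so far: 4)
  step 7: ref 1 -> FAULT, evict 4, frames=[3,1] (faults so far: 5)
  step 8: ref 2 -> FAULT, evict 3, frames=[2,1] (faults so far: 6)
  step 9: ref 1 -> HIT, frames=[2,1] (faults so far: 6)
  step 10: ref 3 -> FAULT, evict 2, frames=[3,1] (faults so far: 7)
  step 11: ref 1 -> HIT, frames=[3,1] (faults so far: 7)
  step 12: ref 2 -> FAULT, evict 3, frames=[2,1] (faults so far: 8)
  step 13: ref 3 -> FAULT, evict 1, frames=[2,3] (faults so far: 9)
  step 14: ref 5 -> FAULT, evict 2, frames=[5,3] (faults so far: 10)
  step 15: ref 3 -> HIT, frames=[5,3] (faults so far: 10)
  LRU total faults: 10
--- Optimal ---
  step 0: ref 1 -> FAULT, frames=[1,-] (faults so far: 1)
  step 1: ref 4 -> FAULT, frames=[1,4] (faults so far: 2)
  step 2: ref 2 -> FAULT, evict 1, frames=[2,4] (faults so far: 3)
  step 3: ref 4 -> HIT, frames=[2,4] (faults so far: 3)
  step 4: ref 4 -> HIT, frames=[2,4] (faults so far: 3)
  step 5: ref 3 -> FAULT, evict 4, frames=[2,3] (faults so far: 4)
  step 6: ref 3 -> HIT, frames=[2,3] (faults so far: 4)
  step 7: ref 1 -> FAULT, evict 3, frames=[2,1] (faults so far: 5)
  step 8: ref 2 -> HIT, frames=[2,1] (faults so far: 5)
  step 9: ref 1 -> HIT, frames=[2,1] (faults so far: 5)
  step 10: ref 3 -> FAULT, evict 2, frames=[3,1] (faults so far: 6)
  step 11: ref 1 -> HIT, frames=[3,1] (faults so far: 6)
  step 12: ref 2 -> FAULT, evict 1, frames=[3,2] (faults so far: 7)
  step 13: ref 3 -> HIT, frames=[3,2] (faults so far: 7)
  step 14: ref 5 -> FAULT, evict 2, frames=[3,5] (faults so far: 8)
  step 15: ref 3 -> HIT, frames=[3,5] (faults so far: 8)
  Optimal total faults: 8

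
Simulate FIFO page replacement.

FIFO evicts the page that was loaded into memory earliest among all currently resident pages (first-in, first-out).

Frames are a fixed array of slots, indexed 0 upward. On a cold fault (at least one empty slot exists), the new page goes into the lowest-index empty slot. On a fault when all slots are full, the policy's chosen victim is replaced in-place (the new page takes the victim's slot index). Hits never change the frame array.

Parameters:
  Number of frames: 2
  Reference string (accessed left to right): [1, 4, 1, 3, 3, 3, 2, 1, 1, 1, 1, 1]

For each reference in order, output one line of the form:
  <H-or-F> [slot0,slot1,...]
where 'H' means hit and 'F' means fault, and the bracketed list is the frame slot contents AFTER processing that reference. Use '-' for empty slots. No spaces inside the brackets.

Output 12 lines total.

F [1,-]
F [1,4]
H [1,4]
F [3,4]
H [3,4]
H [3,4]
F [3,2]
F [1,2]
H [1,2]
H [1,2]
H [1,2]
H [1,2]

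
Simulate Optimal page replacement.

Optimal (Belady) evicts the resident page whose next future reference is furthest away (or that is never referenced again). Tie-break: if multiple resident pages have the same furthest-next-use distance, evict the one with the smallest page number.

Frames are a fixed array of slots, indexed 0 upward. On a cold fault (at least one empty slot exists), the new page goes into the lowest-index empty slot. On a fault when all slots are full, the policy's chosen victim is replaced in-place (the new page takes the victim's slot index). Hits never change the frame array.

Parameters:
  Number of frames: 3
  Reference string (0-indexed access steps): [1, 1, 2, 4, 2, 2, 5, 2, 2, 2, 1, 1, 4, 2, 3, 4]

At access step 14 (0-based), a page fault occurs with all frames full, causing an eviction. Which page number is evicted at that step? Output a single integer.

Step 0: ref 1 -> FAULT, frames=[1,-,-]
Step 1: ref 1 -> HIT, frames=[1,-,-]
Step 2: ref 2 -> FAULT, frames=[1,2,-]
Step 3: ref 4 -> FAULT, frames=[1,2,4]
Step 4: ref 2 -> HIT, frames=[1,2,4]
Step 5: ref 2 -> HIT, frames=[1,2,4]
Step 6: ref 5 -> FAULT, evict 4, frames=[1,2,5]
Step 7: ref 2 -> HIT, frames=[1,2,5]
Step 8: ref 2 -> HIT, frames=[1,2,5]
Step 9: ref 2 -> HIT, frames=[1,2,5]
Step 10: ref 1 -> HIT, frames=[1,2,5]
Step 11: ref 1 -> HIT, frames=[1,2,5]
Step 12: ref 4 -> FAULT, evict 1, frames=[4,2,5]
Step 13: ref 2 -> HIT, frames=[4,2,5]
Step 14: ref 3 -> FAULT, evict 2, frames=[4,3,5]
At step 14: evicted page 2

Answer: 2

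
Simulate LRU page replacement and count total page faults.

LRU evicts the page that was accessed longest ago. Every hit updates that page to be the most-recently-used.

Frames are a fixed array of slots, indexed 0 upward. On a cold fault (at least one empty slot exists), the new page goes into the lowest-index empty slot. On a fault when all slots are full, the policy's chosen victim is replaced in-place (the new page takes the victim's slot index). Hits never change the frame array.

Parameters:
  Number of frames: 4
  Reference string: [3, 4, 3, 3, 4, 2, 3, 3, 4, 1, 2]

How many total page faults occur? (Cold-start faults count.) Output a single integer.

Step 0: ref 3 → FAULT, frames=[3,-,-,-]
Step 1: ref 4 → FAULT, frames=[3,4,-,-]
Step 2: ref 3 → HIT, frames=[3,4,-,-]
Step 3: ref 3 → HIT, frames=[3,4,-,-]
Step 4: ref 4 → HIT, frames=[3,4,-,-]
Step 5: ref 2 → FAULT, frames=[3,4,2,-]
Step 6: ref 3 → HIT, frames=[3,4,2,-]
Step 7: ref 3 → HIT, frames=[3,4,2,-]
Step 8: ref 4 → HIT, frames=[3,4,2,-]
Step 9: ref 1 → FAULT, frames=[3,4,2,1]
Step 10: ref 2 → HIT, frames=[3,4,2,1]
Total faults: 4

Answer: 4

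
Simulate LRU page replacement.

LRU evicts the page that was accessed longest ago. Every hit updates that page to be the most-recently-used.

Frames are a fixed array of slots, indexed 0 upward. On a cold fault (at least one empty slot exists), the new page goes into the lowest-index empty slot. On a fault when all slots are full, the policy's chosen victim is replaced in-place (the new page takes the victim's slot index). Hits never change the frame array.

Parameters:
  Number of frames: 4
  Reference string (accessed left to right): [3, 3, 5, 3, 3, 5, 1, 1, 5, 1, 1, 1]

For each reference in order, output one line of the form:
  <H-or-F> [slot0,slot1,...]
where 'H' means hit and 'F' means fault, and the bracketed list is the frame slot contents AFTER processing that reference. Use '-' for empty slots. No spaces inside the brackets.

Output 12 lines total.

F [3,-,-,-]
H [3,-,-,-]
F [3,5,-,-]
H [3,5,-,-]
H [3,5,-,-]
H [3,5,-,-]
F [3,5,1,-]
H [3,5,1,-]
H [3,5,1,-]
H [3,5,1,-]
H [3,5,1,-]
H [3,5,1,-]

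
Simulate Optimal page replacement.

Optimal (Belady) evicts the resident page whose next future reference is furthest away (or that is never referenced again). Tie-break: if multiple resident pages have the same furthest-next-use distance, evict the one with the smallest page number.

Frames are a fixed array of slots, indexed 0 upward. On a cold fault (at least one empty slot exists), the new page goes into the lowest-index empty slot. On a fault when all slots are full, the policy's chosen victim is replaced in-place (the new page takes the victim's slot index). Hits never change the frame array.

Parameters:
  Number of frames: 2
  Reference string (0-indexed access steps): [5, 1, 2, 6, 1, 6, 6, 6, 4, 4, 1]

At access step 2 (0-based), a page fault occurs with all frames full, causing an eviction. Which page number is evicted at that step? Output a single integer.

Answer: 5

Derivation:
Step 0: ref 5 -> FAULT, frames=[5,-]
Step 1: ref 1 -> FAULT, frames=[5,1]
Step 2: ref 2 -> FAULT, evict 5, frames=[2,1]
At step 2: evicted page 5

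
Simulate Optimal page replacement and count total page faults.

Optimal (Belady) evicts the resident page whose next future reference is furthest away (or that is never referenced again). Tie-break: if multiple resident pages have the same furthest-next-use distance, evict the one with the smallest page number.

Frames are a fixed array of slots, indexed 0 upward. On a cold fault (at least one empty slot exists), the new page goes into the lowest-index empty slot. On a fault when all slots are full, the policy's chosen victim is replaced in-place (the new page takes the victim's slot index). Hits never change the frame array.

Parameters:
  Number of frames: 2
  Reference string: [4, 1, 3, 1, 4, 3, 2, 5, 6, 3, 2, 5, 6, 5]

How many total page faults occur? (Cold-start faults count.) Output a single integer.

Step 0: ref 4 → FAULT, frames=[4,-]
Step 1: ref 1 → FAULT, frames=[4,1]
Step 2: ref 3 → FAULT (evict 4), frames=[3,1]
Step 3: ref 1 → HIT, frames=[3,1]
Step 4: ref 4 → FAULT (evict 1), frames=[3,4]
Step 5: ref 3 → HIT, frames=[3,4]
Step 6: ref 2 → FAULT (evict 4), frames=[3,2]
Step 7: ref 5 → FAULT (evict 2), frames=[3,5]
Step 8: ref 6 → FAULT (evict 5), frames=[3,6]
Step 9: ref 3 → HIT, frames=[3,6]
Step 10: ref 2 → FAULT (evict 3), frames=[2,6]
Step 11: ref 5 → FAULT (evict 2), frames=[5,6]
Step 12: ref 6 → HIT, frames=[5,6]
Step 13: ref 5 → HIT, frames=[5,6]
Total faults: 9

Answer: 9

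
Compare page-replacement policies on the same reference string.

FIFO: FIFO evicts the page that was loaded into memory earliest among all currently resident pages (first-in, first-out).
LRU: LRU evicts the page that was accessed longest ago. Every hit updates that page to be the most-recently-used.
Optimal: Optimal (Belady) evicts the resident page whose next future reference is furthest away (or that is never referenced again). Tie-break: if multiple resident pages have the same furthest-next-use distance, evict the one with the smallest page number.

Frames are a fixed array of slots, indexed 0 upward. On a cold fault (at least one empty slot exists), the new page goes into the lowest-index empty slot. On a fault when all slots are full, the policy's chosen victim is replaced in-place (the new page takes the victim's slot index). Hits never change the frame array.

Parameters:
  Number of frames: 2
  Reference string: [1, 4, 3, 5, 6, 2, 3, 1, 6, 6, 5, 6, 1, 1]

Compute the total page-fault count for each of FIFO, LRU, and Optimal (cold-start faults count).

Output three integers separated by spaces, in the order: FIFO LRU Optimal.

Answer: 11 11 10

Derivation:
--- FIFO ---
  step 0: ref 1 -> FAULT, frames=[1,-] (faults so far: 1)
  step 1: ref 4 -> FAULT, frames=[1,4] (faults so far: 2)
  step 2: ref 3 -> FAULT, evict 1, frames=[3,4] (faults so far: 3)
  step 3: ref 5 -> FAULT, evict 4, frames=[3,5] (faults so far: 4)
  step 4: ref 6 -> FAULT, evict 3, frames=[6,5] (faults so far: 5)
  step 5: ref 2 -> FAULT, evict 5, frames=[6,2] (faults so far: 6)
  step 6: ref 3 -> FAULT, evict 6, frames=[3,2] (faults so far: 7)
  step 7: ref 1 -> FAULT, evict 2, frames=[3,1] (faults so far: 8)
  step 8: ref 6 -> FAULT, evict 3, frames=[6,1] (faults so far: 9)
  step 9: ref 6 -> HIT, frames=[6,1] (faults so far: 9)
  step 10: ref 5 -> FAULT, evict 1, frames=[6,5] (faults so far: 10)
  step 11: ref 6 -> HIT, frames=[6,5] (faults so far: 10)
  step 12: ref 1 -> FAULT, evict 6, frames=[1,5] (faults so far: 11)
  step 13: ref 1 -> HIT, frames=[1,5] (faults so far: 11)
  FIFO total faults: 11
--- LRU ---
  step 0: ref 1 -> FAULT, frames=[1,-] (faults so far: 1)
  step 1: ref 4 -> FAULT, frames=[1,4] (faults so far: 2)
  step 2: ref 3 -> FAULT, evict 1, frames=[3,4] (faults so far: 3)
  step 3: ref 5 -> FAULT, evict 4, frames=[3,5] (faults so far: 4)
  step 4: ref 6 -> FAULT, evict 3, frames=[6,5] (faults so far: 5)
  step 5: ref 2 -> FAULT, evict 5, frames=[6,2] (faults so far: 6)
  step 6: ref 3 -> FAULT, evict 6, frames=[3,2] (faults so far: 7)
  step 7: ref 1 -> FAULT, evict 2, frames=[3,1] (faults so far: 8)
  step 8: ref 6 -> FAULT, evict 3, frames=[6,1] (faults so far: 9)
  step 9: ref 6 -> HIT, frames=[6,1] (faults so far: 9)
  step 10: ref 5 -> FAULT, evict 1, frames=[6,5] (faults so far: 10)
  step 11: ref 6 -> HIT, frames=[6,5] (faults so far: 10)
  step 12: ref 1 -> FAULT, evict 5, frames=[6,1] (faults so far: 11)
  step 13: ref 1 -> HIT, frames=[6,1] (faults so far: 11)
  LRU total faults: 11
--- Optimal ---
  step 0: ref 1 -> FAULT, frames=[1,-] (faults so far: 1)
  step 1: ref 4 -> FAULT, frames=[1,4] (faults so far: 2)
  step 2: ref 3 -> FAULT, evict 4, frames=[1,3] (faults so far: 3)
  step 3: ref 5 -> FAULT, evict 1, frames=[5,3] (faults so far: 4)
  step 4: ref 6 -> FAULT, evict 5, frames=[6,3] (faults so far: 5)
  step 5: ref 2 -> FAULT, evict 6, frames=[2,3] (faults so far: 6)
  step 6: ref 3 -> HIT, frames=[2,3] (faults so far: 6)
  step 7: ref 1 -> FAULT, evict 2, frames=[1,3] (faults so far: 7)
  step 8: ref 6 -> FAULT, evict 3, frames=[1,6] (faults so far: 8)
  step 9: ref 6 -> HIT, frames=[1,6] (faults so far: 8)
  step 10: ref 5 -> FAULT, evict 1, frames=[5,6] (faults so far: 9)
  step 11: ref 6 -> HIT, frames=[5,6] (faults so far: 9)
  step 12: ref 1 -> FAULT, evict 5, frames=[1,6] (faults so far: 10)
  step 13: ref 1 -> HIT, frames=[1,6] (faults so far: 10)
  Optimal total faults: 10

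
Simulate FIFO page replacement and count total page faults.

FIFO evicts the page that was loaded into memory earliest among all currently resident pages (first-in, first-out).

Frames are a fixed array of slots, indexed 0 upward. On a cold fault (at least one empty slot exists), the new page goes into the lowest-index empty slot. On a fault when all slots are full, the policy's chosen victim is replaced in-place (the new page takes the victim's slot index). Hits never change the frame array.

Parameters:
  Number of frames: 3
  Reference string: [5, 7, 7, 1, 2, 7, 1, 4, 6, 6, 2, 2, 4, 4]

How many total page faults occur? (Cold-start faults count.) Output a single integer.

Answer: 6

Derivation:
Step 0: ref 5 → FAULT, frames=[5,-,-]
Step 1: ref 7 → FAULT, frames=[5,7,-]
Step 2: ref 7 → HIT, frames=[5,7,-]
Step 3: ref 1 → FAULT, frames=[5,7,1]
Step 4: ref 2 → FAULT (evict 5), frames=[2,7,1]
Step 5: ref 7 → HIT, frames=[2,7,1]
Step 6: ref 1 → HIT, frames=[2,7,1]
Step 7: ref 4 → FAULT (evict 7), frames=[2,4,1]
Step 8: ref 6 → FAULT (evict 1), frames=[2,4,6]
Step 9: ref 6 → HIT, frames=[2,4,6]
Step 10: ref 2 → HIT, frames=[2,4,6]
Step 11: ref 2 → HIT, frames=[2,4,6]
Step 12: ref 4 → HIT, frames=[2,4,6]
Step 13: ref 4 → HIT, frames=[2,4,6]
Total faults: 6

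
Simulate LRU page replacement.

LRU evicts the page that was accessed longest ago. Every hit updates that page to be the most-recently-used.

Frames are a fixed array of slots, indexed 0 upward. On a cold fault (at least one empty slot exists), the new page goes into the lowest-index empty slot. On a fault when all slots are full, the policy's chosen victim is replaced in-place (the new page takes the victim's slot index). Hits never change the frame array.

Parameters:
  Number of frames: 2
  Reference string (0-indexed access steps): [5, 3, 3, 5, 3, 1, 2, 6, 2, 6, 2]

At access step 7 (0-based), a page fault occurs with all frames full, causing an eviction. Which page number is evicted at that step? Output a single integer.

Answer: 1

Derivation:
Step 0: ref 5 -> FAULT, frames=[5,-]
Step 1: ref 3 -> FAULT, frames=[5,3]
Step 2: ref 3 -> HIT, frames=[5,3]
Step 3: ref 5 -> HIT, frames=[5,3]
Step 4: ref 3 -> HIT, frames=[5,3]
Step 5: ref 1 -> FAULT, evict 5, frames=[1,3]
Step 6: ref 2 -> FAULT, evict 3, frames=[1,2]
Step 7: ref 6 -> FAULT, evict 1, frames=[6,2]
At step 7: evicted page 1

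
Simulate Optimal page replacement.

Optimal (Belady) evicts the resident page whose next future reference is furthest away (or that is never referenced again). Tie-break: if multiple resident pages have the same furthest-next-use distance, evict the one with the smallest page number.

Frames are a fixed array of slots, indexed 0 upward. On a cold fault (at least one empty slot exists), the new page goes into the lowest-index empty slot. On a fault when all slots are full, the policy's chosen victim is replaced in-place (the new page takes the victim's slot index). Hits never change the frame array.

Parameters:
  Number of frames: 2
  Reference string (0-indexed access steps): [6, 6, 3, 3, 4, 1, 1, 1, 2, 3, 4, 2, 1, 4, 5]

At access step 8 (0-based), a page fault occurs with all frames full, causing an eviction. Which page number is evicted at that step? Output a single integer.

Step 0: ref 6 -> FAULT, frames=[6,-]
Step 1: ref 6 -> HIT, frames=[6,-]
Step 2: ref 3 -> FAULT, frames=[6,3]
Step 3: ref 3 -> HIT, frames=[6,3]
Step 4: ref 4 -> FAULT, evict 6, frames=[4,3]
Step 5: ref 1 -> FAULT, evict 4, frames=[1,3]
Step 6: ref 1 -> HIT, frames=[1,3]
Step 7: ref 1 -> HIT, frames=[1,3]
Step 8: ref 2 -> FAULT, evict 1, frames=[2,3]
At step 8: evicted page 1

Answer: 1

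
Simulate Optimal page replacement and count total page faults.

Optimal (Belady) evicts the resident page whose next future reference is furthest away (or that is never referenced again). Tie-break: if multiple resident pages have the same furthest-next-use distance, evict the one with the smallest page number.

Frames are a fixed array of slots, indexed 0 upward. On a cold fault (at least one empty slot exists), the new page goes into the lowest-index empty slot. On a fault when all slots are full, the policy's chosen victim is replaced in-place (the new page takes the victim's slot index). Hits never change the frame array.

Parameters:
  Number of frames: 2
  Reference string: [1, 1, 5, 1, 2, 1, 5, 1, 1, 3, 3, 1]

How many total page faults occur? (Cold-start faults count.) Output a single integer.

Answer: 5

Derivation:
Step 0: ref 1 → FAULT, frames=[1,-]
Step 1: ref 1 → HIT, frames=[1,-]
Step 2: ref 5 → FAULT, frames=[1,5]
Step 3: ref 1 → HIT, frames=[1,5]
Step 4: ref 2 → FAULT (evict 5), frames=[1,2]
Step 5: ref 1 → HIT, frames=[1,2]
Step 6: ref 5 → FAULT (evict 2), frames=[1,5]
Step 7: ref 1 → HIT, frames=[1,5]
Step 8: ref 1 → HIT, frames=[1,5]
Step 9: ref 3 → FAULT (evict 5), frames=[1,3]
Step 10: ref 3 → HIT, frames=[1,3]
Step 11: ref 1 → HIT, frames=[1,3]
Total faults: 5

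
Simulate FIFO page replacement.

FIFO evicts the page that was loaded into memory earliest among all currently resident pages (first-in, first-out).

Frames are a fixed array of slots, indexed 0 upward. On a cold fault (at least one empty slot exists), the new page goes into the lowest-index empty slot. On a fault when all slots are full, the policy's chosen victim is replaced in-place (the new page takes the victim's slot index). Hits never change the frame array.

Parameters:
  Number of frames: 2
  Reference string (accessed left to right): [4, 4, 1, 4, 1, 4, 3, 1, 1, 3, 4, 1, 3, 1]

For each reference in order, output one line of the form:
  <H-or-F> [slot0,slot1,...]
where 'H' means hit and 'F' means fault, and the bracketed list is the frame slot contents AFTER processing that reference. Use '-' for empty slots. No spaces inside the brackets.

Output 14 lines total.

F [4,-]
H [4,-]
F [4,1]
H [4,1]
H [4,1]
H [4,1]
F [3,1]
H [3,1]
H [3,1]
H [3,1]
F [3,4]
F [1,4]
F [1,3]
H [1,3]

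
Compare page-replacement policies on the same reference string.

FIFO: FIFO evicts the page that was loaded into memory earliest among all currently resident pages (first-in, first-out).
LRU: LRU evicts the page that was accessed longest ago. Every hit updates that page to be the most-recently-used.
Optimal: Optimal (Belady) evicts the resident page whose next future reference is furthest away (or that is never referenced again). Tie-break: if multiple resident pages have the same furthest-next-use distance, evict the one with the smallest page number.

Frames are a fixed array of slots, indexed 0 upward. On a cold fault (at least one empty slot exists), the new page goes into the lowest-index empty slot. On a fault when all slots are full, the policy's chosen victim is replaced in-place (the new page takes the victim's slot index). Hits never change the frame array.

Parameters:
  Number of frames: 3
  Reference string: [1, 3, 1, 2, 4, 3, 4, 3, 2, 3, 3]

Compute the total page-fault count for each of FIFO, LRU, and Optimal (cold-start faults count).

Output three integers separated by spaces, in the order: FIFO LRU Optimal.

Answer: 4 5 4

Derivation:
--- FIFO ---
  step 0: ref 1 -> FAULT, frames=[1,-,-] (faults so far: 1)
  step 1: ref 3 -> FAULT, frames=[1,3,-] (faults so far: 2)
  step 2: ref 1 -> HIT, frames=[1,3,-] (faults so far: 2)
  step 3: ref 2 -> FAULT, frames=[1,3,2] (faults so far: 3)
  step 4: ref 4 -> FAULT, evict 1, frames=[4,3,2] (faults so far: 4)
  step 5: ref 3 -> HIT, frames=[4,3,2] (faults so far: 4)
  step 6: ref 4 -> HIT, frames=[4,3,2] (faults so far: 4)
  step 7: ref 3 -> HIT, frames=[4,3,2] (faults so far: 4)
  step 8: ref 2 -> HIT, frames=[4,3,2] (faults so far: 4)
  step 9: ref 3 -> HIT, frames=[4,3,2] (faults so far: 4)
  step 10: ref 3 -> HIT, frames=[4,3,2] (faults so far: 4)
  FIFO total faults: 4
--- LRU ---
  step 0: ref 1 -> FAULT, frames=[1,-,-] (faults so far: 1)
  step 1: ref 3 -> FAULT, frames=[1,3,-] (faults so far: 2)
  step 2: ref 1 -> HIT, frames=[1,3,-] (faults so far: 2)
  step 3: ref 2 -> FAULT, frames=[1,3,2] (faults so far: 3)
  step 4: ref 4 -> FAULT, evict 3, frames=[1,4,2] (faults so far: 4)
  step 5: ref 3 -> FAULT, evict 1, frames=[3,4,2] (faults so far: 5)
  step 6: ref 4 -> HIT, frames=[3,4,2] (faults so far: 5)
  step 7: ref 3 -> HIT, frames=[3,4,2] (faults so far: 5)
  step 8: ref 2 -> HIT, frames=[3,4,2] (faults so far: 5)
  step 9: ref 3 -> HIT, frames=[3,4,2] (faults so far: 5)
  step 10: ref 3 -> HIT, frames=[3,4,2] (faults so far: 5)
  LRU total faults: 5
--- Optimal ---
  step 0: ref 1 -> FAULT, frames=[1,-,-] (faults so far: 1)
  step 1: ref 3 -> FAULT, frames=[1,3,-] (faults so far: 2)
  step 2: ref 1 -> HIT, frames=[1,3,-] (faults so far: 2)
  step 3: ref 2 -> FAULT, frames=[1,3,2] (faults so far: 3)
  step 4: ref 4 -> FAULT, evict 1, frames=[4,3,2] (faults so far: 4)
  step 5: ref 3 -> HIT, frames=[4,3,2] (faults so far: 4)
  step 6: ref 4 -> HIT, frames=[4,3,2] (faults so far: 4)
  step 7: ref 3 -> HIT, frames=[4,3,2] (faults so far: 4)
  step 8: ref 2 -> HIT, frames=[4,3,2] (faults so far: 4)
  step 9: ref 3 -> HIT, frames=[4,3,2] (faults so far: 4)
  step 10: ref 3 -> HIT, frames=[4,3,2] (faults so far: 4)
  Optimal total faults: 4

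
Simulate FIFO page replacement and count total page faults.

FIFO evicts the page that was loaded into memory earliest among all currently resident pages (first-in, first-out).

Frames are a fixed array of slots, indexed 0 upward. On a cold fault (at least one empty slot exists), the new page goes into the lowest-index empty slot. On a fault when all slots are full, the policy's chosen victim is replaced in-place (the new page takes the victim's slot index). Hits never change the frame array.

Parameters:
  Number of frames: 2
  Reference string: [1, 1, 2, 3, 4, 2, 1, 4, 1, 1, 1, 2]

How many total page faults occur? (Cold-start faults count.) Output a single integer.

Answer: 8

Derivation:
Step 0: ref 1 → FAULT, frames=[1,-]
Step 1: ref 1 → HIT, frames=[1,-]
Step 2: ref 2 → FAULT, frames=[1,2]
Step 3: ref 3 → FAULT (evict 1), frames=[3,2]
Step 4: ref 4 → FAULT (evict 2), frames=[3,4]
Step 5: ref 2 → FAULT (evict 3), frames=[2,4]
Step 6: ref 1 → FAULT (evict 4), frames=[2,1]
Step 7: ref 4 → FAULT (evict 2), frames=[4,1]
Step 8: ref 1 → HIT, frames=[4,1]
Step 9: ref 1 → HIT, frames=[4,1]
Step 10: ref 1 → HIT, frames=[4,1]
Step 11: ref 2 → FAULT (evict 1), frames=[4,2]
Total faults: 8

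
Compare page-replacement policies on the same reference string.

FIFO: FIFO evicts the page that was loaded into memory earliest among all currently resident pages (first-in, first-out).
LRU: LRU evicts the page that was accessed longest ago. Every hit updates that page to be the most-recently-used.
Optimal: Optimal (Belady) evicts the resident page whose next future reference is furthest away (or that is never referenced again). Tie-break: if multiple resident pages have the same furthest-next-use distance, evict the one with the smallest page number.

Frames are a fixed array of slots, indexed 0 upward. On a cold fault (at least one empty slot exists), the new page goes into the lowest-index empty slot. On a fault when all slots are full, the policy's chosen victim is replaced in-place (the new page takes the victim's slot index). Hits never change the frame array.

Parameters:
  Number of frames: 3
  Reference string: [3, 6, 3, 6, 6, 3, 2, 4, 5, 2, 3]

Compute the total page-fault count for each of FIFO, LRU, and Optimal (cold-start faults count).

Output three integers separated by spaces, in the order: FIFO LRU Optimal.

Answer: 6 6 5

Derivation:
--- FIFO ---
  step 0: ref 3 -> FAULT, frames=[3,-,-] (faults so far: 1)
  step 1: ref 6 -> FAULT, frames=[3,6,-] (faults so far: 2)
  step 2: ref 3 -> HIT, frames=[3,6,-] (faults so far: 2)
  step 3: ref 6 -> HIT, frames=[3,6,-] (faults so far: 2)
  step 4: ref 6 -> HIT, frames=[3,6,-] (faults so far: 2)
  step 5: ref 3 -> HIT, frames=[3,6,-] (faults so far: 2)
  step 6: ref 2 -> FAULT, frames=[3,6,2] (faults so far: 3)
  step 7: ref 4 -> FAULT, evict 3, frames=[4,6,2] (faults so far: 4)
  step 8: ref 5 -> FAULT, evict 6, frames=[4,5,2] (faults so far: 5)
  step 9: ref 2 -> HIT, frames=[4,5,2] (faults so far: 5)
  step 10: ref 3 -> FAULT, evict 2, frames=[4,5,3] (faults so far: 6)
  FIFO total faults: 6
--- LRU ---
  step 0: ref 3 -> FAULT, frames=[3,-,-] (faults so far: 1)
  step 1: ref 6 -> FAULT, frames=[3,6,-] (faults so far: 2)
  step 2: ref 3 -> HIT, frames=[3,6,-] (faults so far: 2)
  step 3: ref 6 -> HIT, frames=[3,6,-] (faults so far: 2)
  step 4: ref 6 -> HIT, frames=[3,6,-] (faults so far: 2)
  step 5: ref 3 -> HIT, frames=[3,6,-] (faults so far: 2)
  step 6: ref 2 -> FAULT, frames=[3,6,2] (faults so far: 3)
  step 7: ref 4 -> FAULT, evict 6, frames=[3,4,2] (faults so far: 4)
  step 8: ref 5 -> FAULT, evict 3, frames=[5,4,2] (faults so far: 5)
  step 9: ref 2 -> HIT, frames=[5,4,2] (faults so far: 5)
  step 10: ref 3 -> FAULT, evict 4, frames=[5,3,2] (faults so far: 6)
  LRU total faults: 6
--- Optimal ---
  step 0: ref 3 -> FAULT, frames=[3,-,-] (faults so far: 1)
  step 1: ref 6 -> FAULT, frames=[3,6,-] (faults so far: 2)
  step 2: ref 3 -> HIT, frames=[3,6,-] (faults so far: 2)
  step 3: ref 6 -> HIT, frames=[3,6,-] (faults so far: 2)
  step 4: ref 6 -> HIT, frames=[3,6,-] (faults so far: 2)
  step 5: ref 3 -> HIT, frames=[3,6,-] (faults so far: 2)
  step 6: ref 2 -> FAULT, frames=[3,6,2] (faults so far: 3)
  step 7: ref 4 -> FAULT, evict 6, frames=[3,4,2] (faults so far: 4)
  step 8: ref 5 -> FAULT, evict 4, frames=[3,5,2] (faults so far: 5)
  step 9: ref 2 -> HIT, frames=[3,5,2] (faults so far: 5)
  step 10: ref 3 -> HIT, frames=[3,5,2] (faults so far: 5)
  Optimal total faults: 5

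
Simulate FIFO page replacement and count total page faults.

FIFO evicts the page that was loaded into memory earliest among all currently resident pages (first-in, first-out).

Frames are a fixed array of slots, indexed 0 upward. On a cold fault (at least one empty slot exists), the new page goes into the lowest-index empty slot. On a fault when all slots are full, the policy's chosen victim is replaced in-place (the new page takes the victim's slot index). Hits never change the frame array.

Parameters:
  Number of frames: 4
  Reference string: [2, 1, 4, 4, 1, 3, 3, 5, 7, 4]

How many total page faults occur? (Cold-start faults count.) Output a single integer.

Answer: 6

Derivation:
Step 0: ref 2 → FAULT, frames=[2,-,-,-]
Step 1: ref 1 → FAULT, frames=[2,1,-,-]
Step 2: ref 4 → FAULT, frames=[2,1,4,-]
Step 3: ref 4 → HIT, frames=[2,1,4,-]
Step 4: ref 1 → HIT, frames=[2,1,4,-]
Step 5: ref 3 → FAULT, frames=[2,1,4,3]
Step 6: ref 3 → HIT, frames=[2,1,4,3]
Step 7: ref 5 → FAULT (evict 2), frames=[5,1,4,3]
Step 8: ref 7 → FAULT (evict 1), frames=[5,7,4,3]
Step 9: ref 4 → HIT, frames=[5,7,4,3]
Total faults: 6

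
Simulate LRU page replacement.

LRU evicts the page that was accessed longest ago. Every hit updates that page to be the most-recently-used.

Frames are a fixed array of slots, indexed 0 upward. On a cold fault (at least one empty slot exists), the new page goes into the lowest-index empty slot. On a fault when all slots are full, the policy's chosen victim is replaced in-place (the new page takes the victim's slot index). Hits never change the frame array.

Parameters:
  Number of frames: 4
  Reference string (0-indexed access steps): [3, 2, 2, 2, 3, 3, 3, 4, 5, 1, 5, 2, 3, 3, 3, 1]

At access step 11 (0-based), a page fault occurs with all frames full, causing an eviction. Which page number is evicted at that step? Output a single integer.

Step 0: ref 3 -> FAULT, frames=[3,-,-,-]
Step 1: ref 2 -> FAULT, frames=[3,2,-,-]
Step 2: ref 2 -> HIT, frames=[3,2,-,-]
Step 3: ref 2 -> HIT, frames=[3,2,-,-]
Step 4: ref 3 -> HIT, frames=[3,2,-,-]
Step 5: ref 3 -> HIT, frames=[3,2,-,-]
Step 6: ref 3 -> HIT, frames=[3,2,-,-]
Step 7: ref 4 -> FAULT, frames=[3,2,4,-]
Step 8: ref 5 -> FAULT, frames=[3,2,4,5]
Step 9: ref 1 -> FAULT, evict 2, frames=[3,1,4,5]
Step 10: ref 5 -> HIT, frames=[3,1,4,5]
Step 11: ref 2 -> FAULT, evict 3, frames=[2,1,4,5]
At step 11: evicted page 3

Answer: 3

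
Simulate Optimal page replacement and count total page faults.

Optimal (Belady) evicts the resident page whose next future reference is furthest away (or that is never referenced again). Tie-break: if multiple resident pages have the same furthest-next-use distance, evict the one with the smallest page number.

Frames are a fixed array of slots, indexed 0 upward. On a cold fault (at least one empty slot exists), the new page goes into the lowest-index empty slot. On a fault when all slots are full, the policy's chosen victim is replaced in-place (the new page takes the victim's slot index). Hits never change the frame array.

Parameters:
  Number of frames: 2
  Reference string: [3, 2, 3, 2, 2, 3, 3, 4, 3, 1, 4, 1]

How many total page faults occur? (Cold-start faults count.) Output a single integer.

Answer: 4

Derivation:
Step 0: ref 3 → FAULT, frames=[3,-]
Step 1: ref 2 → FAULT, frames=[3,2]
Step 2: ref 3 → HIT, frames=[3,2]
Step 3: ref 2 → HIT, frames=[3,2]
Step 4: ref 2 → HIT, frames=[3,2]
Step 5: ref 3 → HIT, frames=[3,2]
Step 6: ref 3 → HIT, frames=[3,2]
Step 7: ref 4 → FAULT (evict 2), frames=[3,4]
Step 8: ref 3 → HIT, frames=[3,4]
Step 9: ref 1 → FAULT (evict 3), frames=[1,4]
Step 10: ref 4 → HIT, frames=[1,4]
Step 11: ref 1 → HIT, frames=[1,4]
Total faults: 4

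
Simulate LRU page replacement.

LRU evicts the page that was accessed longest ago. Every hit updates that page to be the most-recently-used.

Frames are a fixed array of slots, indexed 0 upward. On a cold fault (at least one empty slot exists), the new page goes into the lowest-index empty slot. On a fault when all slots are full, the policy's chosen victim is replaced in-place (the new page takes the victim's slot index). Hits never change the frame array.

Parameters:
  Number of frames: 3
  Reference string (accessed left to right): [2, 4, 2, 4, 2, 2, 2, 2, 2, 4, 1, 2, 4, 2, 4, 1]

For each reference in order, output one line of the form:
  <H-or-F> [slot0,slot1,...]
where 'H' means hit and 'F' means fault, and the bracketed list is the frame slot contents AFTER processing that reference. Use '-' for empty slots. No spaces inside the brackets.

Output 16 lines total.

F [2,-,-]
F [2,4,-]
H [2,4,-]
H [2,4,-]
H [2,4,-]
H [2,4,-]
H [2,4,-]
H [2,4,-]
H [2,4,-]
H [2,4,-]
F [2,4,1]
H [2,4,1]
H [2,4,1]
H [2,4,1]
H [2,4,1]
H [2,4,1]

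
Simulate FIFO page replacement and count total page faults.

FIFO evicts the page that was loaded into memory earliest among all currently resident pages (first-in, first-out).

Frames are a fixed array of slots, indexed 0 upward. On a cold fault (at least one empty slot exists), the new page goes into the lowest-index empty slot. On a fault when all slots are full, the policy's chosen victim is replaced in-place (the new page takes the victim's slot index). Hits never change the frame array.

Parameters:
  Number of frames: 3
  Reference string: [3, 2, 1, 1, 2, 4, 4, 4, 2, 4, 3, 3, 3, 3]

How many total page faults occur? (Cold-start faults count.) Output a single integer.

Answer: 5

Derivation:
Step 0: ref 3 → FAULT, frames=[3,-,-]
Step 1: ref 2 → FAULT, frames=[3,2,-]
Step 2: ref 1 → FAULT, frames=[3,2,1]
Step 3: ref 1 → HIT, frames=[3,2,1]
Step 4: ref 2 → HIT, frames=[3,2,1]
Step 5: ref 4 → FAULT (evict 3), frames=[4,2,1]
Step 6: ref 4 → HIT, frames=[4,2,1]
Step 7: ref 4 → HIT, frames=[4,2,1]
Step 8: ref 2 → HIT, frames=[4,2,1]
Step 9: ref 4 → HIT, frames=[4,2,1]
Step 10: ref 3 → FAULT (evict 2), frames=[4,3,1]
Step 11: ref 3 → HIT, frames=[4,3,1]
Step 12: ref 3 → HIT, frames=[4,3,1]
Step 13: ref 3 → HIT, frames=[4,3,1]
Total faults: 5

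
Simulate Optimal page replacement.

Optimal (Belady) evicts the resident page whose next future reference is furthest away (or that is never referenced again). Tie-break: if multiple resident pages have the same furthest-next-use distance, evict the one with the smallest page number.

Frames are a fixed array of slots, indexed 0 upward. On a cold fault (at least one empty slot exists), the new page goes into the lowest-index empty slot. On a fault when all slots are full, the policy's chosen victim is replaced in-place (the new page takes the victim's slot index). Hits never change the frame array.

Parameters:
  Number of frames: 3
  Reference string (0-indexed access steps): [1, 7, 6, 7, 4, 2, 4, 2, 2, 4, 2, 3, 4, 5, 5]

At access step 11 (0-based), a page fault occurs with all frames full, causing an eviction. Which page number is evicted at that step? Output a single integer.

Answer: 2

Derivation:
Step 0: ref 1 -> FAULT, frames=[1,-,-]
Step 1: ref 7 -> FAULT, frames=[1,7,-]
Step 2: ref 6 -> FAULT, frames=[1,7,6]
Step 3: ref 7 -> HIT, frames=[1,7,6]
Step 4: ref 4 -> FAULT, evict 1, frames=[4,7,6]
Step 5: ref 2 -> FAULT, evict 6, frames=[4,7,2]
Step 6: ref 4 -> HIT, frames=[4,7,2]
Step 7: ref 2 -> HIT, frames=[4,7,2]
Step 8: ref 2 -> HIT, frames=[4,7,2]
Step 9: ref 4 -> HIT, frames=[4,7,2]
Step 10: ref 2 -> HIT, frames=[4,7,2]
Step 11: ref 3 -> FAULT, evict 2, frames=[4,7,3]
At step 11: evicted page 2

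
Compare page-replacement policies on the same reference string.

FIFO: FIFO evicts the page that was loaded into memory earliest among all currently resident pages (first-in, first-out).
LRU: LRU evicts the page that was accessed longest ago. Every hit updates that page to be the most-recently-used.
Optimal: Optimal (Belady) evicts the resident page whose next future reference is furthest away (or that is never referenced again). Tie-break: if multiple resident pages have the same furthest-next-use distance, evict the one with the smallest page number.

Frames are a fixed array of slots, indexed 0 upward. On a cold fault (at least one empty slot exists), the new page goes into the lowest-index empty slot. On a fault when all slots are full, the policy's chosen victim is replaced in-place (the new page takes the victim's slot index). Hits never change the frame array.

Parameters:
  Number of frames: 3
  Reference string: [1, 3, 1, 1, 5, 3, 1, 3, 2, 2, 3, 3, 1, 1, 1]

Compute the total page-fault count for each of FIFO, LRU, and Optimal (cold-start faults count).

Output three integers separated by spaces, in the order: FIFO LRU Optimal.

--- FIFO ---
  step 0: ref 1 -> FAULT, frames=[1,-,-] (faults so far: 1)
  step 1: ref 3 -> FAULT, frames=[1,3,-] (faults so far: 2)
  step 2: ref 1 -> HIT, frames=[1,3,-] (faults so far: 2)
  step 3: ref 1 -> HIT, frames=[1,3,-] (faults so far: 2)
  step 4: ref 5 -> FAULT, frames=[1,3,5] (faults so far: 3)
  step 5: ref 3 -> HIT, frames=[1,3,5] (faults so far: 3)
  step 6: ref 1 -> HIT, frames=[1,3,5] (faults so far: 3)
  step 7: ref 3 -> HIT, frames=[1,3,5] (faults so far: 3)
  step 8: ref 2 -> FAULT, evict 1, frames=[2,3,5] (faults so far: 4)
  step 9: ref 2 -> HIT, frames=[2,3,5] (faults so far: 4)
  step 10: ref 3 -> HIT, frames=[2,3,5] (faults so far: 4)
  step 11: ref 3 -> HIT, frames=[2,3,5] (faults so far: 4)
  step 12: ref 1 -> FAULT, evict 3, frames=[2,1,5] (faults so far: 5)
  step 13: ref 1 -> HIT, frames=[2,1,5] (faults so far: 5)
  step 14: ref 1 -> HIT, frames=[2,1,5] (faults so far: 5)
  FIFO total faults: 5
--- LRU ---
  step 0: ref 1 -> FAULT, frames=[1,-,-] (faults so far: 1)
  step 1: ref 3 -> FAULT, frames=[1,3,-] (faults so far: 2)
  step 2: ref 1 -> HIT, frames=[1,3,-] (faults so far: 2)
  step 3: ref 1 -> HIT, frames=[1,3,-] (faults so far: 2)
  step 4: ref 5 -> FAULT, frames=[1,3,5] (faults so far: 3)
  step 5: ref 3 -> HIT, frames=[1,3,5] (faults so far: 3)
  step 6: ref 1 -> HIT, frames=[1,3,5] (faults so far: 3)
  step 7: ref 3 -> HIT, frames=[1,3,5] (faults so far: 3)
  step 8: ref 2 -> FAULT, evict 5, frames=[1,3,2] (faults so far: 4)
  step 9: ref 2 -> HIT, frames=[1,3,2] (faults so far: 4)
  step 10: ref 3 -> HIT, frames=[1,3,2] (faults so far: 4)
  step 11: ref 3 -> HIT, frames=[1,3,2] (faults so far: 4)
  step 12: ref 1 -> HIT, frames=[1,3,2] (faults so far: 4)
  step 13: ref 1 -> HIT, frames=[1,3,2] (faults so far: 4)
  step 14: ref 1 -> HIT, frames=[1,3,2] (faults so far: 4)
  LRU total faults: 4
--- Optimal ---
  step 0: ref 1 -> FAULT, frames=[1,-,-] (faults so far: 1)
  step 1: ref 3 -> FAULT, frames=[1,3,-] (faults so far: 2)
  step 2: ref 1 -> HIT, frames=[1,3,-] (faults so far: 2)
  step 3: ref 1 -> HIT, frames=[1,3,-] (faults so far: 2)
  step 4: ref 5 -> FAULT, frames=[1,3,5] (faults so far: 3)
  step 5: ref 3 -> HIT, frames=[1,3,5] (faults so far: 3)
  step 6: ref 1 -> HIT, frames=[1,3,5] (faults so far: 3)
  step 7: ref 3 -> HIT, frames=[1,3,5] (faults so far: 3)
  step 8: ref 2 -> FAULT, evict 5, frames=[1,3,2] (faults so far: 4)
  step 9: ref 2 -> HIT, frames=[1,3,2] (faults so far: 4)
  step 10: ref 3 -> HIT, frames=[1,3,2] (faults so far: 4)
  step 11: ref 3 -> HIT, frames=[1,3,2] (faults so far: 4)
  step 12: ref 1 -> HIT, frames=[1,3,2] (faults so far: 4)
  step 13: ref 1 -> HIT, frames=[1,3,2] (faults so far: 4)
  step 14: ref 1 -> HIT, frames=[1,3,2] (faults so far: 4)
  Optimal total faults: 4

Answer: 5 4 4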